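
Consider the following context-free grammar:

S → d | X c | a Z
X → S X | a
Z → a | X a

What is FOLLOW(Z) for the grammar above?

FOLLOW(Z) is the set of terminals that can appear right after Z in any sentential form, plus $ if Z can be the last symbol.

We compute FOLLOW(Z) using the standard algorithm.
FOLLOW(S) starts with {$}.
FIRST(S) = {a, d}
FIRST(X) = {a, d}
FIRST(Z) = {a, d}
FOLLOW(S) = {$, a, d}
FOLLOW(X) = {a, c}
FOLLOW(Z) = {$, a, d}
Therefore, FOLLOW(Z) = {$, a, d}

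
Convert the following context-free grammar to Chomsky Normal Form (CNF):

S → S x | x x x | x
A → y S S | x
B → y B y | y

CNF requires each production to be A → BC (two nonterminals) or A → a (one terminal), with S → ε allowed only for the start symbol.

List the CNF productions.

TX → x; S → x; TY → y; A → x; B → y; S → S TX; S → TX X0; X0 → TX TX; A → TY X1; X1 → S S; B → TY X2; X2 → B TY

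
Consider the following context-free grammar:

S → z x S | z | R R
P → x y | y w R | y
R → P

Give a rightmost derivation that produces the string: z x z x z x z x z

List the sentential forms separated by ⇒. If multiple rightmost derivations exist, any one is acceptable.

S ⇒ z x S ⇒ z x z x S ⇒ z x z x z x S ⇒ z x z x z x z x S ⇒ z x z x z x z x z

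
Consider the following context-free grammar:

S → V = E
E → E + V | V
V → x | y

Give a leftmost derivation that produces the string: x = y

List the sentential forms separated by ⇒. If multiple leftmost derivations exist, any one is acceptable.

S ⇒ V = E ⇒ x = E ⇒ x = V ⇒ x = y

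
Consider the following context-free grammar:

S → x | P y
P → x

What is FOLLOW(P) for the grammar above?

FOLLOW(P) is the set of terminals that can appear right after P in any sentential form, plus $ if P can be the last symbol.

We compute FOLLOW(P) using the standard algorithm.
FOLLOW(S) starts with {$}.
FIRST(P) = {x}
FIRST(S) = {x}
FOLLOW(P) = {y}
FOLLOW(S) = {$}
Therefore, FOLLOW(P) = {y}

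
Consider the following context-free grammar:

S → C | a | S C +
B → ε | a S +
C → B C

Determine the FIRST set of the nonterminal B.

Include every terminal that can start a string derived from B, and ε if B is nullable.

We compute FIRST(B) using the standard algorithm.
FIRST(B) = {a, ε}
FIRST(C) = {a}
FIRST(S) = {a}
Therefore, FIRST(B) = {a, ε}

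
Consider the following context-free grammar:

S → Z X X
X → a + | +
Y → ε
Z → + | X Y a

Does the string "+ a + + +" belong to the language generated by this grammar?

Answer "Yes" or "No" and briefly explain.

No - no valid derivation exists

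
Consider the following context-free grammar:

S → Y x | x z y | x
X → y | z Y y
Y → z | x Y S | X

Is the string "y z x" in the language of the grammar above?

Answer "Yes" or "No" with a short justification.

No - no valid derivation exists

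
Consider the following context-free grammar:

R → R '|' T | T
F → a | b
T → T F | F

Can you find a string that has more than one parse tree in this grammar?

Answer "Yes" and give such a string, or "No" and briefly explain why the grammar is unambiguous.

No - the grammar is unambiguous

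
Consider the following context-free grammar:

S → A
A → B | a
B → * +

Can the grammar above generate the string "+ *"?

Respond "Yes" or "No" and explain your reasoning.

No - no valid derivation exists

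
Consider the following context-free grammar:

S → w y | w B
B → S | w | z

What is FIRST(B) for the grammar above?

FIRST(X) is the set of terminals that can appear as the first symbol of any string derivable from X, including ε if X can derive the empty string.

We compute FIRST(B) using the standard algorithm.
FIRST(B) = {w, z}
FIRST(S) = {w}
Therefore, FIRST(B) = {w, z}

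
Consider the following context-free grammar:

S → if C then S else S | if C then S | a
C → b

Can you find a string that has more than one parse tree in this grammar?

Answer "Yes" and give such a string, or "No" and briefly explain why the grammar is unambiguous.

Yes - the string 'if b then a else if b then if b then a else a' has two distinct parse trees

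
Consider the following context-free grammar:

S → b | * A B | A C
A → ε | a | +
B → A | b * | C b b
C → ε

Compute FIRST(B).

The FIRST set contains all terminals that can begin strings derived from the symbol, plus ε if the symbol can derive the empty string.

We compute FIRST(B) using the standard algorithm.
FIRST(A) = {+, a, ε}
FIRST(B) = {+, a, b, ε}
FIRST(C) = {ε}
FIRST(S) = {*, +, a, b, ε}
Therefore, FIRST(B) = {+, a, b, ε}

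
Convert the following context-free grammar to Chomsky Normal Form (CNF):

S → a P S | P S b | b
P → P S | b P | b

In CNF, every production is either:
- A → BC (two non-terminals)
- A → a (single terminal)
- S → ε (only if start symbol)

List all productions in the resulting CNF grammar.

TA → a; TB → b; S → b; P → b; S → TA X0; X0 → P S; S → P X1; X1 → S TB; P → P S; P → TB P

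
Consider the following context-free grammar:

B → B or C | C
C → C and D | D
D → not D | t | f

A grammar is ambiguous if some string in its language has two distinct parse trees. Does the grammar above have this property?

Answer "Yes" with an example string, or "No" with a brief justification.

No - the grammar is unambiguous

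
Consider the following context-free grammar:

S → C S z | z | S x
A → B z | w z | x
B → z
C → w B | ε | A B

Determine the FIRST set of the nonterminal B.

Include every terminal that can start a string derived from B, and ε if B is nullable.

We compute FIRST(B) using the standard algorithm.
FIRST(A) = {w, x, z}
FIRST(B) = {z}
FIRST(C) = {w, x, z, ε}
FIRST(S) = {w, x, z}
Therefore, FIRST(B) = {z}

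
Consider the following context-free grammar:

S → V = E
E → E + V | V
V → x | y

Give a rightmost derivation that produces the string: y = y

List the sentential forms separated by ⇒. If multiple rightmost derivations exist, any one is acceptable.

S ⇒ V = E ⇒ V = V ⇒ V = y ⇒ y = y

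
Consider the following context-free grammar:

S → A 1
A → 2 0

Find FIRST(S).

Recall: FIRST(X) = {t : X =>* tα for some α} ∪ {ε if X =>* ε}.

We compute FIRST(S) using the standard algorithm.
FIRST(A) = {2}
FIRST(S) = {2}
Therefore, FIRST(S) = {2}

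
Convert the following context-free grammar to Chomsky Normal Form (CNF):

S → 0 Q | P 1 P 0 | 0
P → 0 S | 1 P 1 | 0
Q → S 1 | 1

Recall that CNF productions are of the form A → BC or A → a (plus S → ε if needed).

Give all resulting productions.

T0 → 0; T1 → 1; S → 0; P → 0; Q → 1; S → T0 Q; S → P X0; X0 → T1 X1; X1 → P T0; P → T0 S; P → T1 X2; X2 → P T1; Q → S T1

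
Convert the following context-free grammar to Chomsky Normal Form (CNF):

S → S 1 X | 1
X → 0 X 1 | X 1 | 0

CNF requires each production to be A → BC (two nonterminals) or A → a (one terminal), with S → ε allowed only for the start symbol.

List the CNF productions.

T1 → 1; S → 1; T0 → 0; X → 0; S → S X0; X0 → T1 X; X → T0 X1; X1 → X T1; X → X T1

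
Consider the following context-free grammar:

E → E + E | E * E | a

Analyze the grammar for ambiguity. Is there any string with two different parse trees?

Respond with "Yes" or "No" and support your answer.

Yes - the string 'a + a + a + a + a + a' has two distinct parse trees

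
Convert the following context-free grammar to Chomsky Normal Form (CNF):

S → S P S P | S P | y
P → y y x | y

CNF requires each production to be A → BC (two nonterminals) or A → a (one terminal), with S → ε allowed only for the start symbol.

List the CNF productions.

S → y; TY → y; TX → x; P → y; S → S X0; X0 → P X1; X1 → S P; S → S P; P → TY X2; X2 → TY TX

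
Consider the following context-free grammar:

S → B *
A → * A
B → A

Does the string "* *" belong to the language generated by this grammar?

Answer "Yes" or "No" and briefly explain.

No - no valid derivation exists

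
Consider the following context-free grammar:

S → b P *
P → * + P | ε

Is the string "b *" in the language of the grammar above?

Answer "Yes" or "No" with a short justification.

Yes - a valid derivation exists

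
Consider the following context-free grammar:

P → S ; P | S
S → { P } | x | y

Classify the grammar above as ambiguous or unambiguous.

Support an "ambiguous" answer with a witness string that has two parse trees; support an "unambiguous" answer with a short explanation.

Unambiguous - every string in the language has a unique parse tree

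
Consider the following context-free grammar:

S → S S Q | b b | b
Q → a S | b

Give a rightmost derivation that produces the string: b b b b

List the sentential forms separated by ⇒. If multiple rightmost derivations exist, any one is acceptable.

S ⇒ S S Q ⇒ S S b ⇒ S b b b ⇒ b b b b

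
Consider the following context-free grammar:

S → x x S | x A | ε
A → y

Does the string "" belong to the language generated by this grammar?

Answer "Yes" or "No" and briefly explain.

Yes - a valid derivation exists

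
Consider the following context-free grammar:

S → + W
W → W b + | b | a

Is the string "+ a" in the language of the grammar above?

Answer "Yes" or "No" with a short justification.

Yes - a valid derivation exists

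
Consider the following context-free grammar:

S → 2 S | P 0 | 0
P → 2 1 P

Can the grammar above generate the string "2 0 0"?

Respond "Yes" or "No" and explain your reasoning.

No - no valid derivation exists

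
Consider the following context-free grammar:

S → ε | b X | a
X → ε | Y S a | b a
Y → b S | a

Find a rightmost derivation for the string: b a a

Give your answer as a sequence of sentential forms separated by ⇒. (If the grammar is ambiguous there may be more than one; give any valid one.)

S ⇒ b X ⇒ b Y S a ⇒ b Y a ⇒ b a a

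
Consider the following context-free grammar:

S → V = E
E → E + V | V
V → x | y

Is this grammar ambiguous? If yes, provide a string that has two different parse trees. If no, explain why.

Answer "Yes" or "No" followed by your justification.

No - the grammar is unambiguous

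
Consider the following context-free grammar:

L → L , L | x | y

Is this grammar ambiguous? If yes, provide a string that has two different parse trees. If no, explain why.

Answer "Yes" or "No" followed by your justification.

Yes - the string 'x , y , y , x' has two distinct leftmost derivations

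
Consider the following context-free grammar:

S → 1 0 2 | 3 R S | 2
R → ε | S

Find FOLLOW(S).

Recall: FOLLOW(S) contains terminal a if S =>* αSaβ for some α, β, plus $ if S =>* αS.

We compute FOLLOW(S) using the standard algorithm.
FOLLOW(S) starts with {$}.
FIRST(R) = {1, 2, 3, ε}
FIRST(S) = {1, 2, 3}
FOLLOW(R) = {1, 2, 3}
FOLLOW(S) = {$, 1, 2, 3}
Therefore, FOLLOW(S) = {$, 1, 2, 3}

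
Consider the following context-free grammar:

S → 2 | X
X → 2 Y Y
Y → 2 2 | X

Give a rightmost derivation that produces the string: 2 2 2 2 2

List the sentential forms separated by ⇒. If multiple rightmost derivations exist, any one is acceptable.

S ⇒ X ⇒ 2 Y Y ⇒ 2 Y 2 2 ⇒ 2 2 2 2 2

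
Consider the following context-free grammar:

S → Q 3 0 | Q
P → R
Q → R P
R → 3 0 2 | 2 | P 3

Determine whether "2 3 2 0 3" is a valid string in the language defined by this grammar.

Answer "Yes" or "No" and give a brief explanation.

No - no valid derivation exists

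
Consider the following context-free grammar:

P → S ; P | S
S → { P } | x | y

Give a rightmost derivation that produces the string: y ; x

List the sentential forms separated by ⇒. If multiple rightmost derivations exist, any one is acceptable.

P ⇒ S ; P ⇒ S ; S ⇒ S ; x ⇒ y ; x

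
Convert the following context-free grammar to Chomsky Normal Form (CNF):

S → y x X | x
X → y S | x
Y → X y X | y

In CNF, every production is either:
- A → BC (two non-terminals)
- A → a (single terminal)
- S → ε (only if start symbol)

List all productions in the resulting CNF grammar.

TY → y; TX → x; S → x; X → x; Y → y; S → TY X0; X0 → TX X; X → TY S; Y → X X1; X1 → TY X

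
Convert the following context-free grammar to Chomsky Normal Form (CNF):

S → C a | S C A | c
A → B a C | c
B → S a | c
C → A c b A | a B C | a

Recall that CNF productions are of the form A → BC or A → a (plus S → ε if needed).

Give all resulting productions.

TA → a; S → c; A → c; B → c; TC → c; TB → b; C → a; S → C TA; S → S X0; X0 → C A; A → B X1; X1 → TA C; B → S TA; C → A X2; X2 → TC X3; X3 → TB A; C → TA X4; X4 → B C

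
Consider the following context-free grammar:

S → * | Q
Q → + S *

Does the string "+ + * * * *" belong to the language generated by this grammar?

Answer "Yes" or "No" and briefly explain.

No - no valid derivation exists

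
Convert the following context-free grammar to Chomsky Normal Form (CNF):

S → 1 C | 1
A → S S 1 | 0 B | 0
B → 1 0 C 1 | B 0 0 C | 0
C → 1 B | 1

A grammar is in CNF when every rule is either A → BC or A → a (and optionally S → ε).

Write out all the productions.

T1 → 1; S → 1; T0 → 0; A → 0; B → 0; C → 1; S → T1 C; A → S X0; X0 → S T1; A → T0 B; B → T1 X1; X1 → T0 X2; X2 → C T1; B → B X3; X3 → T0 X4; X4 → T0 C; C → T1 B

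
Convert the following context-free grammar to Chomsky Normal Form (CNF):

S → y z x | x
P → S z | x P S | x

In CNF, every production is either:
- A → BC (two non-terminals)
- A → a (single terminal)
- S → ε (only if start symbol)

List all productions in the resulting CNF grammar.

TY → y; TZ → z; TX → x; S → x; P → x; S → TY X0; X0 → TZ TX; P → S TZ; P → TX X1; X1 → P S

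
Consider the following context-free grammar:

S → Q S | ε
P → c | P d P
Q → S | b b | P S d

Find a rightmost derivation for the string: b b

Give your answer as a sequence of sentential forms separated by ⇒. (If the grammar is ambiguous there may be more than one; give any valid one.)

S ⇒ Q S ⇒ Q ⇒ b b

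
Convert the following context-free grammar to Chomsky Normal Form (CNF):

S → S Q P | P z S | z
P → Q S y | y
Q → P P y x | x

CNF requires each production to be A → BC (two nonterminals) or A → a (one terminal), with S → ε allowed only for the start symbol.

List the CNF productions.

TZ → z; S → z; TY → y; P → y; TX → x; Q → x; S → S X0; X0 → Q P; S → P X1; X1 → TZ S; P → Q X2; X2 → S TY; Q → P X3; X3 → P X4; X4 → TY TX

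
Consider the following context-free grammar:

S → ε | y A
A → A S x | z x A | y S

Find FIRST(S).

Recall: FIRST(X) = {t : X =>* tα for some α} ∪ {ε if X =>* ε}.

We compute FIRST(S) using the standard algorithm.
FIRST(A) = {y, z}
FIRST(S) = {y, ε}
Therefore, FIRST(S) = {y, ε}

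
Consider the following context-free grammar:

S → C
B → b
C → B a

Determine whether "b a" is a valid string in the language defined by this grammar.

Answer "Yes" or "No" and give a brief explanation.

Yes - a valid derivation exists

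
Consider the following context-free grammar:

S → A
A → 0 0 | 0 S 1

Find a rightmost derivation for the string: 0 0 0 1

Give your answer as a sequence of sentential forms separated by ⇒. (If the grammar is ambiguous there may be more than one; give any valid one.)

S ⇒ A ⇒ 0 S 1 ⇒ 0 A 1 ⇒ 0 0 0 1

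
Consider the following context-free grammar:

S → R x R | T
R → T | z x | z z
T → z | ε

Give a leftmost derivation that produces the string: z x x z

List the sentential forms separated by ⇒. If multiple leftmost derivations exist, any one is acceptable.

S ⇒ R x R ⇒ z x x R ⇒ z x x T ⇒ z x x z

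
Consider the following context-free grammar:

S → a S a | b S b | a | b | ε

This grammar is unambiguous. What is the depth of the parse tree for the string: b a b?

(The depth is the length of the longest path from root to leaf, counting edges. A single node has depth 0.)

2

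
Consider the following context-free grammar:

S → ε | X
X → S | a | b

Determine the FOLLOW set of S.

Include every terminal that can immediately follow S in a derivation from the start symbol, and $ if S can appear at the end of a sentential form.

We compute FOLLOW(S) using the standard algorithm.
FOLLOW(S) starts with {$}.
FIRST(S) = {a, b, ε}
FIRST(X) = {a, b, ε}
FOLLOW(S) = {$}
FOLLOW(X) = {$}
Therefore, FOLLOW(S) = {$}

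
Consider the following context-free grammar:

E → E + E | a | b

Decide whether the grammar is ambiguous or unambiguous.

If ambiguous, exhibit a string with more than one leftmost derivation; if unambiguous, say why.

Ambiguous - the string 'a + a + b + b + b' has two distinct leftmost derivations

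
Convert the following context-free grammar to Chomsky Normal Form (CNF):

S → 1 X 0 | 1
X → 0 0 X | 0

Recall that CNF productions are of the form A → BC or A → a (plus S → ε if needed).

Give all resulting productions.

T1 → 1; T0 → 0; S → 1; X → 0; S → T1 X0; X0 → X T0; X → T0 X1; X1 → T0 X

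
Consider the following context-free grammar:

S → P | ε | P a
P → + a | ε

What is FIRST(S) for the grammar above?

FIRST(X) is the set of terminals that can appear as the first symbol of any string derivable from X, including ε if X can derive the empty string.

We compute FIRST(S) using the standard algorithm.
FIRST(P) = {+, ε}
FIRST(S) = {+, a, ε}
Therefore, FIRST(S) = {+, a, ε}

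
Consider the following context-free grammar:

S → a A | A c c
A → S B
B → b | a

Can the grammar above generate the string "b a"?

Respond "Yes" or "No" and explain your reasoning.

No - no valid derivation exists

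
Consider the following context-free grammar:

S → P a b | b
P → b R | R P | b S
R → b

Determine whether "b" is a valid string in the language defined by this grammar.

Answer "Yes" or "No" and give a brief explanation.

Yes - a valid derivation exists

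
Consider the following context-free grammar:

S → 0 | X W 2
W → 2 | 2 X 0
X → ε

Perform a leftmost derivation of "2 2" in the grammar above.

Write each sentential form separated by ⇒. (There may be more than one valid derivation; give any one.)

S ⇒ X W 2 ⇒ W 2 ⇒ 2 2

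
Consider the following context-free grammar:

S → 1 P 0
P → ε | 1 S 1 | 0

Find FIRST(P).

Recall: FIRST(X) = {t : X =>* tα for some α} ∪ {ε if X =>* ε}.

We compute FIRST(P) using the standard algorithm.
FIRST(P) = {0, 1, ε}
FIRST(S) = {1}
Therefore, FIRST(P) = {0, 1, ε}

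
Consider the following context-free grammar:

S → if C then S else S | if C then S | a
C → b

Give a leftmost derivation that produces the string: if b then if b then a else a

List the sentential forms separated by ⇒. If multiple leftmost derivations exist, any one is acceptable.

S ⇒ if C then S ⇒ if b then S ⇒ if b then if C then S else S ⇒ if b then if b then S else S ⇒ if b then if b then a else S ⇒ if b then if b then a else a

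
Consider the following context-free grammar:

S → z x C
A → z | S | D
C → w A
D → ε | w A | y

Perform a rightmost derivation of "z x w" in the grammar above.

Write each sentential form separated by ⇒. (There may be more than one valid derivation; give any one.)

S ⇒ z x C ⇒ z x w A ⇒ z x w D ⇒ z x w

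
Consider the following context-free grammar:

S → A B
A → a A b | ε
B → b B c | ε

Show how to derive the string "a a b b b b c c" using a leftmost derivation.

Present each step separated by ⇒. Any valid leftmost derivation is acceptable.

S ⇒ A B ⇒ a A b B ⇒ a a A b b B ⇒ a a b b B ⇒ a a b b b B c ⇒ a a b b b b B c c ⇒ a a b b b b c c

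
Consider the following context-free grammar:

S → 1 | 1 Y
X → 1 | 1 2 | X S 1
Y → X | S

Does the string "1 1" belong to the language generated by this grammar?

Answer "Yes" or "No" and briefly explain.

Yes - a valid derivation exists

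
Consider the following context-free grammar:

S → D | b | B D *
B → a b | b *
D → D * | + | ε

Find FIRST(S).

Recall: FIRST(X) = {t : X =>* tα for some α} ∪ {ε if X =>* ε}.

We compute FIRST(S) using the standard algorithm.
FIRST(B) = {a, b}
FIRST(D) = {*, +, ε}
FIRST(S) = {*, +, a, b, ε}
Therefore, FIRST(S) = {*, +, a, b, ε}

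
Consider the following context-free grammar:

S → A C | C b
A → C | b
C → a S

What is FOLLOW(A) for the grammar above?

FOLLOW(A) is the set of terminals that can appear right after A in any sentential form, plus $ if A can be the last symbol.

We compute FOLLOW(A) using the standard algorithm.
FOLLOW(S) starts with {$}.
FIRST(A) = {a, b}
FIRST(C) = {a}
FIRST(S) = {a, b}
FOLLOW(A) = {a}
FOLLOW(C) = {$, a, b}
FOLLOW(S) = {$, a, b}
Therefore, FOLLOW(A) = {a}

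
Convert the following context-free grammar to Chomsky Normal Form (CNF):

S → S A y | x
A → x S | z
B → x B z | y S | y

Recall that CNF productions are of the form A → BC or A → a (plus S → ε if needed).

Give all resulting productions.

TY → y; S → x; TX → x; A → z; TZ → z; B → y; S → S X0; X0 → A TY; A → TX S; B → TX X1; X1 → B TZ; B → TY S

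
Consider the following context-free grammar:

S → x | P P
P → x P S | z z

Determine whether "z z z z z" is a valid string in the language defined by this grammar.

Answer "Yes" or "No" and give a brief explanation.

No - no valid derivation exists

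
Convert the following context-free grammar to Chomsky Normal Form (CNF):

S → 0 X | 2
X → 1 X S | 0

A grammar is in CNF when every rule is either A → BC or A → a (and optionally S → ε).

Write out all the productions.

T0 → 0; S → 2; T1 → 1; X → 0; S → T0 X; X → T1 X0; X0 → X S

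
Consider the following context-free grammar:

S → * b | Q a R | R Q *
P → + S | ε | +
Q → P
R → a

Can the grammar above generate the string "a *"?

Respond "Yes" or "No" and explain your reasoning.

Yes - a valid derivation exists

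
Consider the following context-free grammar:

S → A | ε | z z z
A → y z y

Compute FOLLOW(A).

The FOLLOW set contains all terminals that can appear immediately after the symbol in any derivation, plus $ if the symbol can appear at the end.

We compute FOLLOW(A) using the standard algorithm.
FOLLOW(S) starts with {$}.
FIRST(A) = {y}
FIRST(S) = {y, z, ε}
FOLLOW(A) = {$}
FOLLOW(S) = {$}
Therefore, FOLLOW(A) = {$}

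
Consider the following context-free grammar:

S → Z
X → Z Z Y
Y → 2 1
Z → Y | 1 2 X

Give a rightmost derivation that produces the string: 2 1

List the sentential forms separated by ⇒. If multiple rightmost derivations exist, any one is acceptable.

S ⇒ Z ⇒ Y ⇒ 2 1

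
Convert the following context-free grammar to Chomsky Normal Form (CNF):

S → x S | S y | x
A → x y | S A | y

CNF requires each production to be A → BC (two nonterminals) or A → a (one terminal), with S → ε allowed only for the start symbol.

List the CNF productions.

TX → x; TY → y; S → x; A → y; S → TX S; S → S TY; A → TX TY; A → S A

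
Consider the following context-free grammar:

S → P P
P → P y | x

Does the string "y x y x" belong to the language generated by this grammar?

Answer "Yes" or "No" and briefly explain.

No - no valid derivation exists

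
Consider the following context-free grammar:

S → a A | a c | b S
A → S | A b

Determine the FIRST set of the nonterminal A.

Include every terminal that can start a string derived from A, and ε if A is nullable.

We compute FIRST(A) using the standard algorithm.
FIRST(A) = {a, b}
FIRST(S) = {a, b}
Therefore, FIRST(A) = {a, b}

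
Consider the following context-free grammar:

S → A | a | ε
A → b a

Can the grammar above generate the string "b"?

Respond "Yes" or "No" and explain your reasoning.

No - no valid derivation exists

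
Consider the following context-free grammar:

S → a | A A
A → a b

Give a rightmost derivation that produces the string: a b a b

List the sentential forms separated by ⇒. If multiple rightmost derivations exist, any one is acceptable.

S ⇒ A A ⇒ A a b ⇒ a b a b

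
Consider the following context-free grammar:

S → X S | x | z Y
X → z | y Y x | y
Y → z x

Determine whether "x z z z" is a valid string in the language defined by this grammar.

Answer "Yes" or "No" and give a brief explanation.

No - no valid derivation exists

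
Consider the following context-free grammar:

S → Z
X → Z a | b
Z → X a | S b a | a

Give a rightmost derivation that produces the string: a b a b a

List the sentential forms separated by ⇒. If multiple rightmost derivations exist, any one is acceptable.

S ⇒ Z ⇒ S b a ⇒ Z b a ⇒ S b a b a ⇒ Z b a b a ⇒ a b a b a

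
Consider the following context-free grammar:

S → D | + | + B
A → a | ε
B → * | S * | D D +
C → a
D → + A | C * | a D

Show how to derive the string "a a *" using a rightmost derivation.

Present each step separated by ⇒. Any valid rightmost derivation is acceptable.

S ⇒ D ⇒ a D ⇒ a C * ⇒ a a *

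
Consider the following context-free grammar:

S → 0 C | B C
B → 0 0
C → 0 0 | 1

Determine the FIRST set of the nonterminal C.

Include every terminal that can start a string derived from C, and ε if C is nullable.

We compute FIRST(C) using the standard algorithm.
FIRST(B) = {0}
FIRST(C) = {0, 1}
FIRST(S) = {0}
Therefore, FIRST(C) = {0, 1}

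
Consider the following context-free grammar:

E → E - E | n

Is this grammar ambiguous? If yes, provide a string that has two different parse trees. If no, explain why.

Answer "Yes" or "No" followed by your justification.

Yes - the string 'n - n - n - n' has two distinct leftmost derivations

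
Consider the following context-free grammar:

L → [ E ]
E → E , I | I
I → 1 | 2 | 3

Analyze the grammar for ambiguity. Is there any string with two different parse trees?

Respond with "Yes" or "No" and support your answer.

No - the grammar is unambiguous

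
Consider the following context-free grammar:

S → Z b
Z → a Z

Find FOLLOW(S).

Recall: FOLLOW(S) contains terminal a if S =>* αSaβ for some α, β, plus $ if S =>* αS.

We compute FOLLOW(S) using the standard algorithm.
FOLLOW(S) starts with {$}.
FIRST(S) = {a}
FIRST(Z) = {a}
FOLLOW(S) = {$}
FOLLOW(Z) = {b}
Therefore, FOLLOW(S) = {$}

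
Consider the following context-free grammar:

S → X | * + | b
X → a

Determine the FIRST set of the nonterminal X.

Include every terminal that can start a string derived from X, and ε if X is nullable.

We compute FIRST(X) using the standard algorithm.
FIRST(S) = {*, a, b}
FIRST(X) = {a}
Therefore, FIRST(X) = {a}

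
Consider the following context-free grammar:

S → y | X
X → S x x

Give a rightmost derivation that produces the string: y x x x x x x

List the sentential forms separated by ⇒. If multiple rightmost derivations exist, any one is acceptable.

S ⇒ X ⇒ S x x ⇒ X x x ⇒ S x x x x ⇒ X x x x x ⇒ S x x x x x x ⇒ y x x x x x x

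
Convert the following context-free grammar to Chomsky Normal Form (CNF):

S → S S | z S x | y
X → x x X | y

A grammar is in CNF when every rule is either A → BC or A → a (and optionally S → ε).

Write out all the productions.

TZ → z; TX → x; S → y; X → y; S → S S; S → TZ X0; X0 → S TX; X → TX X1; X1 → TX X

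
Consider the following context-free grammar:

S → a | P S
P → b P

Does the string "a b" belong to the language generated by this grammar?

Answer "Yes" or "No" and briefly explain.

No - no valid derivation exists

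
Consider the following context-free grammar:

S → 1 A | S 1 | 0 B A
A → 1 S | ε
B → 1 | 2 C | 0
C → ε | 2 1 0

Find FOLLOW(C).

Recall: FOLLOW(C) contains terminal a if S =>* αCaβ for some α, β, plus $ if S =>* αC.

We compute FOLLOW(C) using the standard algorithm.
FOLLOW(S) starts with {$}.
FIRST(A) = {1, ε}
FIRST(B) = {0, 1, 2}
FIRST(C) = {2, ε}
FIRST(S) = {0, 1}
FOLLOW(A) = {$, 1}
FOLLOW(B) = {$, 1}
FOLLOW(C) = {$, 1}
FOLLOW(S) = {$, 1}
Therefore, FOLLOW(C) = {$, 1}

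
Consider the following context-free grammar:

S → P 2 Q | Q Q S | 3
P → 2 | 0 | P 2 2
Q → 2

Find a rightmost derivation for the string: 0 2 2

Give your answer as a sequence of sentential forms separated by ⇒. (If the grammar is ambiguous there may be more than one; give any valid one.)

S ⇒ P 2 Q ⇒ P 2 2 ⇒ 0 2 2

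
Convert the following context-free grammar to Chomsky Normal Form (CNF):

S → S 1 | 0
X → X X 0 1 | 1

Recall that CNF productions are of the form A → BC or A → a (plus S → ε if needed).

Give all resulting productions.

T1 → 1; S → 0; T0 → 0; X → 1; S → S T1; X → X X0; X0 → X X1; X1 → T0 T1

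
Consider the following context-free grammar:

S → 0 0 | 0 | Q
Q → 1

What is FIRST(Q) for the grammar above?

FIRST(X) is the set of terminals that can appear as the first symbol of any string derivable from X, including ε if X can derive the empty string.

We compute FIRST(Q) using the standard algorithm.
FIRST(Q) = {1}
FIRST(S) = {0, 1}
Therefore, FIRST(Q) = {1}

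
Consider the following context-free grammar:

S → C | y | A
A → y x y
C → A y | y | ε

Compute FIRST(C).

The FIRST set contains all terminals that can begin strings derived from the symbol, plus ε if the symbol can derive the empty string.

We compute FIRST(C) using the standard algorithm.
FIRST(A) = {y}
FIRST(C) = {y, ε}
FIRST(S) = {y, ε}
Therefore, FIRST(C) = {y, ε}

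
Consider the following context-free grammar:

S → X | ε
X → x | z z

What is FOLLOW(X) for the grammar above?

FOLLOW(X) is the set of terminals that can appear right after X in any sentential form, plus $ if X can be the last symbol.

We compute FOLLOW(X) using the standard algorithm.
FOLLOW(S) starts with {$}.
FIRST(S) = {x, z, ε}
FIRST(X) = {x, z}
FOLLOW(S) = {$}
FOLLOW(X) = {$}
Therefore, FOLLOW(X) = {$}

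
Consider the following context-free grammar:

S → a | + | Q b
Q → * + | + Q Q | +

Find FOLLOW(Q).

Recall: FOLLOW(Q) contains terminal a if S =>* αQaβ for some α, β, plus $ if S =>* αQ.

We compute FOLLOW(Q) using the standard algorithm.
FOLLOW(S) starts with {$}.
FIRST(Q) = {*, +}
FIRST(S) = {*, +, a}
FOLLOW(Q) = {*, +, b}
FOLLOW(S) = {$}
Therefore, FOLLOW(Q) = {*, +, b}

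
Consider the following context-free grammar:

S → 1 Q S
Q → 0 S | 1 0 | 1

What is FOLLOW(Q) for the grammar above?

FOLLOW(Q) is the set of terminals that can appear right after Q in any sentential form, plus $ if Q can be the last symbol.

We compute FOLLOW(Q) using the standard algorithm.
FOLLOW(S) starts with {$}.
FIRST(Q) = {0, 1}
FIRST(S) = {1}
FOLLOW(Q) = {1}
FOLLOW(S) = {$, 1}
Therefore, FOLLOW(Q) = {1}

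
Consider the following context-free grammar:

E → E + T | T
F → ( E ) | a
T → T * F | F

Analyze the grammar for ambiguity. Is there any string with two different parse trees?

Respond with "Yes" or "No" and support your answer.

No - the grammar is unambiguous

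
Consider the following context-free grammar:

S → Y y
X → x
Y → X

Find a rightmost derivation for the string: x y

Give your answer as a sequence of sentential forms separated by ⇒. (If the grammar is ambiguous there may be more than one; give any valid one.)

S ⇒ Y y ⇒ X y ⇒ x y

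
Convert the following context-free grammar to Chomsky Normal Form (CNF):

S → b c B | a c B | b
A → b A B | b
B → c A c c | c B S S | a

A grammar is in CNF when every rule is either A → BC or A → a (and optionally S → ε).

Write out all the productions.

TB → b; TC → c; TA → a; S → b; A → b; B → a; S → TB X0; X0 → TC B; S → TA X1; X1 → TC B; A → TB X2; X2 → A B; B → TC X3; X3 → A X4; X4 → TC TC; B → TC X5; X5 → B X6; X6 → S S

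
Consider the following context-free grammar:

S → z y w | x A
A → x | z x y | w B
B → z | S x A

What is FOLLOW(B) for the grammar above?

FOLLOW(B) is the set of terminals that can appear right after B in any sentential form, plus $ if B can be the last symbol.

We compute FOLLOW(B) using the standard algorithm.
FOLLOW(S) starts with {$}.
FIRST(A) = {w, x, z}
FIRST(B) = {x, z}
FIRST(S) = {x, z}
FOLLOW(A) = {$, x}
FOLLOW(B) = {$, x}
FOLLOW(S) = {$, x}
Therefore, FOLLOW(B) = {$, x}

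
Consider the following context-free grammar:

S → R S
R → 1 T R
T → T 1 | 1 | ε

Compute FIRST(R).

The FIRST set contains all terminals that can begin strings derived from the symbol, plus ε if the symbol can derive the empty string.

We compute FIRST(R) using the standard algorithm.
FIRST(R) = {1}
FIRST(S) = {1}
FIRST(T) = {1, ε}
Therefore, FIRST(R) = {1}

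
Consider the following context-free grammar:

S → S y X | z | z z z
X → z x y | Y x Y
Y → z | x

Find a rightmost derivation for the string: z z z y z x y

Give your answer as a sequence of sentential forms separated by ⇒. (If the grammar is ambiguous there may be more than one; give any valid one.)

S ⇒ S y X ⇒ S y z x y ⇒ z z z y z x y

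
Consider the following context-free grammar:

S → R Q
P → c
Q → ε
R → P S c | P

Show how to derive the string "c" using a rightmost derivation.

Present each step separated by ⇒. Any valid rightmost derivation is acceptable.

S ⇒ R Q ⇒ R ⇒ P ⇒ c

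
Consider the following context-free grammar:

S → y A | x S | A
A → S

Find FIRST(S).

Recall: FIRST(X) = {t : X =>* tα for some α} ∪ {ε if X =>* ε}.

We compute FIRST(S) using the standard algorithm.
FIRST(A) = {x, y}
FIRST(S) = {x, y}
Therefore, FIRST(S) = {x, y}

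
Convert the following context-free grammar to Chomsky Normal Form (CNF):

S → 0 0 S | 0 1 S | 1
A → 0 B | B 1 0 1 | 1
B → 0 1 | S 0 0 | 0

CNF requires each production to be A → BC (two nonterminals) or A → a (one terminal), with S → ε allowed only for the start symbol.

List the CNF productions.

T0 → 0; T1 → 1; S → 1; A → 1; B → 0; S → T0 X0; X0 → T0 S; S → T0 X1; X1 → T1 S; A → T0 B; A → B X2; X2 → T1 X3; X3 → T0 T1; B → T0 T1; B → S X4; X4 → T0 T0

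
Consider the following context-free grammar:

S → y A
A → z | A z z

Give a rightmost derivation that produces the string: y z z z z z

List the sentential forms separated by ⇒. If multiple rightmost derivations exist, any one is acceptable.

S ⇒ y A ⇒ y A z z ⇒ y A z z z z ⇒ y z z z z z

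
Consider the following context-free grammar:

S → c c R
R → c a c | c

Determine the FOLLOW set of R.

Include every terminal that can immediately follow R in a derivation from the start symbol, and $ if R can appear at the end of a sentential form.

We compute FOLLOW(R) using the standard algorithm.
FOLLOW(S) starts with {$}.
FIRST(R) = {c}
FIRST(S) = {c}
FOLLOW(R) = {$}
FOLLOW(S) = {$}
Therefore, FOLLOW(R) = {$}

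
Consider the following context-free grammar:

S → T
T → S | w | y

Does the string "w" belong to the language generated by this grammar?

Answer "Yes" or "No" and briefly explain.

Yes - a valid derivation exists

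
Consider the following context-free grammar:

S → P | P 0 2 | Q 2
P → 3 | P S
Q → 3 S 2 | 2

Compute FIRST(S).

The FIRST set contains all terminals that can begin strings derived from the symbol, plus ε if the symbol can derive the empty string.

We compute FIRST(S) using the standard algorithm.
FIRST(P) = {3}
FIRST(Q) = {2, 3}
FIRST(S) = {2, 3}
Therefore, FIRST(S) = {2, 3}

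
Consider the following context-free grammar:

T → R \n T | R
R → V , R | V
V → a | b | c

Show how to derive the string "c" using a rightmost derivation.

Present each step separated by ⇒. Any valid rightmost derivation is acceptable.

T ⇒ R ⇒ V ⇒ c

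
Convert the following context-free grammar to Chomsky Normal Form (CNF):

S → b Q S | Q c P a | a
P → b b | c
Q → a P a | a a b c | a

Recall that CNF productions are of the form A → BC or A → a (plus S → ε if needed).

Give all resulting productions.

TB → b; TC → c; TA → a; S → a; P → c; Q → a; S → TB X0; X0 → Q S; S → Q X1; X1 → TC X2; X2 → P TA; P → TB TB; Q → TA X3; X3 → P TA; Q → TA X4; X4 → TA X5; X5 → TB TC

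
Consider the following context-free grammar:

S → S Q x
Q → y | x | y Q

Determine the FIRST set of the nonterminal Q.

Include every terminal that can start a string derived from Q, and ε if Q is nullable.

We compute FIRST(Q) using the standard algorithm.
FIRST(Q) = {x, y}
FIRST(S) = {}
Therefore, FIRST(Q) = {x, y}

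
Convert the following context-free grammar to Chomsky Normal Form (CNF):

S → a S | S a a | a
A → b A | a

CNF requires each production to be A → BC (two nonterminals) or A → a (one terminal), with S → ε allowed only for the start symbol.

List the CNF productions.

TA → a; S → a; TB → b; A → a; S → TA S; S → S X0; X0 → TA TA; A → TB A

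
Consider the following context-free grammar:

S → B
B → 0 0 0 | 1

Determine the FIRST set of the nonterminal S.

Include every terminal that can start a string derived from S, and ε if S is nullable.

We compute FIRST(S) using the standard algorithm.
FIRST(B) = {0, 1}
FIRST(S) = {0, 1}
Therefore, FIRST(S) = {0, 1}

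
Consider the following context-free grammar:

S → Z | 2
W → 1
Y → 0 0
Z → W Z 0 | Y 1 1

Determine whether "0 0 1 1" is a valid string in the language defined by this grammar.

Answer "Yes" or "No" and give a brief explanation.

Yes - a valid derivation exists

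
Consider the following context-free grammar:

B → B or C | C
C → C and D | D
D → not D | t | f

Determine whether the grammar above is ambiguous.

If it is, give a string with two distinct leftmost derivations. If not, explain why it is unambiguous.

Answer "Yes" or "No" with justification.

No - the grammar is unambiguous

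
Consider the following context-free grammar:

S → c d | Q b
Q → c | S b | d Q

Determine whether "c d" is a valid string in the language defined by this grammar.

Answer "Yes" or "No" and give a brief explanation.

Yes - a valid derivation exists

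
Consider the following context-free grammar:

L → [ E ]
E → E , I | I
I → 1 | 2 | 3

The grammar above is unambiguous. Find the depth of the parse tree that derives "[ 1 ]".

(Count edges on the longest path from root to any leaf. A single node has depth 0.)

3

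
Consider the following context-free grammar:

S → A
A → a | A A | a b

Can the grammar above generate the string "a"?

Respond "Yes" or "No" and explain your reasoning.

Yes - a valid derivation exists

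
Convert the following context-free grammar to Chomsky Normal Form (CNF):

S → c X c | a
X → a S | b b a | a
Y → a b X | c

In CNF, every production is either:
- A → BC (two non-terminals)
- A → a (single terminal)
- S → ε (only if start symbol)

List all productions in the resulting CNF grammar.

TC → c; S → a; TA → a; TB → b; X → a; Y → c; S → TC X0; X0 → X TC; X → TA S; X → TB X1; X1 → TB TA; Y → TA X2; X2 → TB X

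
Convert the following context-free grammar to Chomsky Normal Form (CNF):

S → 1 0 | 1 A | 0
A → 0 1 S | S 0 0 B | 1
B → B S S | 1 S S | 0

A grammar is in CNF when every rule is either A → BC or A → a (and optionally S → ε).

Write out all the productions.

T1 → 1; T0 → 0; S → 0; A → 1; B → 0; S → T1 T0; S → T1 A; A → T0 X0; X0 → T1 S; A → S X1; X1 → T0 X2; X2 → T0 B; B → B X3; X3 → S S; B → T1 X4; X4 → S S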